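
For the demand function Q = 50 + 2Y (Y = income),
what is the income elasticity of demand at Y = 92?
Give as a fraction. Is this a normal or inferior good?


dQ/dY = 2
At Y = 92: Q = 50 + 2*92 = 234
Ey = (dQ/dY)(Y/Q) = 2 * 92 / 234 = 92/117
Since Ey > 0, this is a normal good.

92/117 (normal good)


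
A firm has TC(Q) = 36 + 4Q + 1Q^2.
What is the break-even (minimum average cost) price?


AC(Q) = 36/Q + 4 + 1Q
To minimize: dAC/dQ = -36/Q^2 + 1 = 0
Q^2 = 36/1 = 36
Q* = 6
Min AC = 36/6 + 4 + 1*6
Min AC = 6 + 4 + 6 = 16

16


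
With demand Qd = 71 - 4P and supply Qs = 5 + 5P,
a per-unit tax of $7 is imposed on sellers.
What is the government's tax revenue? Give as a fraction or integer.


With tax on sellers, new supply: Qs' = 5 + 5(P - 7)
= 5P - 30
New equilibrium quantity:
Q_new = 235/9
Tax revenue = tax * Q_new = 7 * 235/9 = 1645/9

1645/9


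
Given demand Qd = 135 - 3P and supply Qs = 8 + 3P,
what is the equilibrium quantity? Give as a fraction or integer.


First find equilibrium price:
135 - 3P = 8 + 3P
P* = 127/6 = 127/6
Then substitute into demand:
Q* = 135 - 3 * 127/6 = 143/2

143/2


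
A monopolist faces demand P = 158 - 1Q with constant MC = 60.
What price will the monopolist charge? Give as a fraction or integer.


MR = 158 - 2Q
Set MR = MC: 158 - 2Q = 60
Q* = 49
Substitute into demand:
P* = 158 - 1*49 = 109

109


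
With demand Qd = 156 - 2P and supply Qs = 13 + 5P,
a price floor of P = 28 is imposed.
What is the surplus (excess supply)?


At P = 28:
Qd = 156 - 2*28 = 100
Qs = 13 + 5*28 = 153
Surplus = Qs - Qd = 153 - 100 = 53

53


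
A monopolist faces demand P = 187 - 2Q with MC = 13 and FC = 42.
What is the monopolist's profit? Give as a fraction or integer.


MR = MC: 187 - 4Q = 13
Q* = 87/2
P* = 187 - 2*87/2 = 100
Profit = (P* - MC)*Q* - FC
= (100 - 13)*87/2 - 42
= 87*87/2 - 42
= 7569/2 - 42 = 7485/2

7485/2


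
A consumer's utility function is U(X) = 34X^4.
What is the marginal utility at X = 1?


MU = dU/dX = 34*4*X^(4-1)
MU = 136*X^3
At X = 1:
MU = 136 * 1^3
MU = 136 * 1 = 136

136


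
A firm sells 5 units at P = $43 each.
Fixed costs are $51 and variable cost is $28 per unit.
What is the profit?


Total Revenue = P * Q = 43 * 5 = $215
Total Cost = FC + VC*Q = 51 + 28*5 = $191
Profit = TR - TC = 215 - 191 = $24

$24


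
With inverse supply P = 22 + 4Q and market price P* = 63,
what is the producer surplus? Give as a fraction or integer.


Minimum supply price (at Q=0): P_min = 22
Quantity supplied at P* = 63:
Q* = (63 - 22)/4 = 41/4
PS = (1/2) * Q* * (P* - P_min)
PS = (1/2) * 41/4 * (63 - 22)
PS = (1/2) * 41/4 * 41 = 1681/8

1681/8


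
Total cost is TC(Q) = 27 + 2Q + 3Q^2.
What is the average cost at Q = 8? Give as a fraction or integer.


TC(8) = 27 + 2*8 + 3*8^2
TC(8) = 27 + 16 + 192 = 235
AC = TC/Q = 235/8 = 235/8

235/8


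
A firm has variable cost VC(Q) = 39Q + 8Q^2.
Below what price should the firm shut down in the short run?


AVC(Q) = VC(Q)/Q = 39 + 8Q
AVC is increasing in Q, so minimum AVC is at Q -> 0+.
Min AVC = 39
The firm should shut down if P < 39.

39


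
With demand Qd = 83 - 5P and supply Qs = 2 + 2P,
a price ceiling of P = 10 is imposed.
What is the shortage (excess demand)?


At P = 10:
Qd = 83 - 5*10 = 33
Qs = 2 + 2*10 = 22
Shortage = Qd - Qs = 33 - 22 = 11

11


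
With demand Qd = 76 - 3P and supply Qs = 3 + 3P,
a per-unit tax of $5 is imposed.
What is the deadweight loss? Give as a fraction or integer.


Pre-tax equilibrium quantity: Q* = 79/2
Post-tax equilibrium quantity: Q_tax = 32
Reduction in quantity: Q* - Q_tax = 15/2
DWL = (1/2) * tax * (Q* - Q_tax)
DWL = (1/2) * 5 * 15/2 = 75/4

75/4


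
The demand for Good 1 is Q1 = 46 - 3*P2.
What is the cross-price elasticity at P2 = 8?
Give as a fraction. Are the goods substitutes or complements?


dQ1/dP2 = -3
At P2 = 8: Q1 = 46 - 3*8 = 22
Exy = (dQ1/dP2)(P2/Q1) = -3 * 8 / 22 = -12/11
Since Exy < 0, the goods are complements.

-12/11 (complements)


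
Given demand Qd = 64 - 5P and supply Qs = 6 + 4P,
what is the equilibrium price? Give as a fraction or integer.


At equilibrium, Qd = Qs.
64 - 5P = 6 + 4P
64 - 6 = 5P + 4P
58 = 9P
P* = 58/9 = 58/9

58/9


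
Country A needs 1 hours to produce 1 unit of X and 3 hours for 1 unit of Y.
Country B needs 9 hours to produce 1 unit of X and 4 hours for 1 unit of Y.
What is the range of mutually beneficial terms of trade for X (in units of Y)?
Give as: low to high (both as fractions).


Opportunity cost of X for Country A = hours_X / hours_Y = 1/3 = 1/3 units of Y
Opportunity cost of X for Country B = hours_X / hours_Y = 9/4 = 9/4 units of Y
Terms of trade must be between the two opportunity costs.
Range: 1/3 to 9/4

1/3 to 9/4


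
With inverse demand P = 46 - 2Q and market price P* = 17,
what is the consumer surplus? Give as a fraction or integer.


Maximum willingness to pay (at Q=0): P_max = 46
Quantity demanded at P* = 17:
Q* = (46 - 17)/2 = 29/2
CS = (1/2) * Q* * (P_max - P*)
CS = (1/2) * 29/2 * (46 - 17)
CS = (1/2) * 29/2 * 29 = 841/4

841/4


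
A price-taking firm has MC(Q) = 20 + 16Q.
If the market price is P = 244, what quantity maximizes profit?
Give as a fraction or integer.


In perfect competition, profit is maximized where P = MC.
244 = 20 + 16Q
224 = 16Q
Q* = 224/16 = 14

14


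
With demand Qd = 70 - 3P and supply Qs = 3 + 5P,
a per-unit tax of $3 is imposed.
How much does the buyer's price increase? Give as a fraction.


With a per-unit tax, the buyer's price increase depends on relative slopes.
Supply slope: d = 5, Demand slope: b = 3
Buyer's price increase = d * tax / (b + d)
= 5 * 3 / (3 + 5)
= 15 / 8 = 15/8

15/8


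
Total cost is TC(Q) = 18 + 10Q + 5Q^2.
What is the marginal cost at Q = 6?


MC = dTC/dQ = 10 + 2*5*Q
At Q = 6:
MC = 10 + 10*6
MC = 10 + 60 = 70

70


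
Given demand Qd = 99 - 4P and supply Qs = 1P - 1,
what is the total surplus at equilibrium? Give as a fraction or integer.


Find equilibrium: 99 - 4P = 1P - 1
99 + 1 = 5P
P* = 100/5 = 20
Q* = 1*20 - 1 = 19
Inverse demand: P = 99/4 - Q/4, so P_max = 99/4
Inverse supply: P = 1 + Q/1, so P_min = 1
CS = (1/2) * 19 * (99/4 - 20) = 361/8
PS = (1/2) * 19 * (20 - 1) = 361/2
TS = CS + PS = 361/8 + 361/2 = 1805/8

1805/8


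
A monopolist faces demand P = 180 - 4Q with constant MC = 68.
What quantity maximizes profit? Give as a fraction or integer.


TR = P*Q = (180 - 4Q)Q = 180Q - 4Q^2
MR = dTR/dQ = 180 - 8Q
Set MR = MC:
180 - 8Q = 68
112 = 8Q
Q* = 112/8 = 14

14


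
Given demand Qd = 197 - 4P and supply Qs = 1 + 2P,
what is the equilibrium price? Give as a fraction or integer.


At equilibrium, Qd = Qs.
197 - 4P = 1 + 2P
197 - 1 = 4P + 2P
196 = 6P
P* = 196/6 = 98/3

98/3


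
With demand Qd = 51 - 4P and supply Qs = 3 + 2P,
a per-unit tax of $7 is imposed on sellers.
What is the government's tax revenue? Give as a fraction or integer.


With tax on sellers, new supply: Qs' = 3 + 2(P - 7)
= 2P - 11
New equilibrium quantity:
Q_new = 29/3
Tax revenue = tax * Q_new = 7 * 29/3 = 203/3

203/3


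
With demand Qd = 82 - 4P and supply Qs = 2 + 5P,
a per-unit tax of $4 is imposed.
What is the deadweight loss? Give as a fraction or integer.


Pre-tax equilibrium quantity: Q* = 418/9
Post-tax equilibrium quantity: Q_tax = 338/9
Reduction in quantity: Q* - Q_tax = 80/9
DWL = (1/2) * tax * (Q* - Q_tax)
DWL = (1/2) * 4 * 80/9 = 160/9

160/9


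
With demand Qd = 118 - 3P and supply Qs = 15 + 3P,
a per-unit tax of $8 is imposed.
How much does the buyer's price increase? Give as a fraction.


With a per-unit tax, the buyer's price increase depends on relative slopes.
Supply slope: d = 3, Demand slope: b = 3
Buyer's price increase = d * tax / (b + d)
= 3 * 8 / (3 + 3)
= 24 / 6 = 4

4


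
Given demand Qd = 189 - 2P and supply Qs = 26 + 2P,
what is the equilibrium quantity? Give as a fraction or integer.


First find equilibrium price:
189 - 2P = 26 + 2P
P* = 163/4 = 163/4
Then substitute into demand:
Q* = 189 - 2 * 163/4 = 215/2

215/2


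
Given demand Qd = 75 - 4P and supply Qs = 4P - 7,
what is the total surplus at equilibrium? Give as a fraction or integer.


Find equilibrium: 75 - 4P = 4P - 7
75 + 7 = 8P
P* = 82/8 = 41/4
Q* = 4*41/4 - 7 = 34
Inverse demand: P = 75/4 - Q/4, so P_max = 75/4
Inverse supply: P = 7/4 + Q/4, so P_min = 7/4
CS = (1/2) * 34 * (75/4 - 41/4) = 289/2
PS = (1/2) * 34 * (41/4 - 7/4) = 289/2
TS = CS + PS = 289/2 + 289/2 = 289

289


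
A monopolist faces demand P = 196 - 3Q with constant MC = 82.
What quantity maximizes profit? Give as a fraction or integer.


TR = P*Q = (196 - 3Q)Q = 196Q - 3Q^2
MR = dTR/dQ = 196 - 6Q
Set MR = MC:
196 - 6Q = 82
114 = 6Q
Q* = 114/6 = 19

19


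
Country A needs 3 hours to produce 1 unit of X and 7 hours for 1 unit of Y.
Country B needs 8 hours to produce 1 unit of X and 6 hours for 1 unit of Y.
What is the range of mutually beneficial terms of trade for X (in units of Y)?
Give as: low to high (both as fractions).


Opportunity cost of X for Country A = hours_X / hours_Y = 3/7 = 3/7 units of Y
Opportunity cost of X for Country B = hours_X / hours_Y = 8/6 = 4/3 units of Y
Terms of trade must be between the two opportunity costs.
Range: 3/7 to 4/3

3/7 to 4/3


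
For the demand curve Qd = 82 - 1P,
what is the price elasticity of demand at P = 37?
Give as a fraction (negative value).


dQ/dP = -1
At P = 37: Q = 82 - 1*37 = 45
E = (dQ/dP)(P/Q) = (-1)(37/45) = -37/45

-37/45


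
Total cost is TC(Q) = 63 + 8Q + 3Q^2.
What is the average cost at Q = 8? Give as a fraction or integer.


TC(8) = 63 + 8*8 + 3*8^2
TC(8) = 63 + 64 + 192 = 319
AC = TC/Q = 319/8 = 319/8

319/8


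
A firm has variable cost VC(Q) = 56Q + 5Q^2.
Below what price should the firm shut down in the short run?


AVC(Q) = VC(Q)/Q = 56 + 5Q
AVC is increasing in Q, so minimum AVC is at Q -> 0+.
Min AVC = 56
The firm should shut down if P < 56.

56


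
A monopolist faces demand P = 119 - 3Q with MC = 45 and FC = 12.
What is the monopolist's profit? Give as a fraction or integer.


MR = MC: 119 - 6Q = 45
Q* = 37/3
P* = 119 - 3*37/3 = 82
Profit = (P* - MC)*Q* - FC
= (82 - 45)*37/3 - 12
= 37*37/3 - 12
= 1369/3 - 12 = 1333/3

1333/3


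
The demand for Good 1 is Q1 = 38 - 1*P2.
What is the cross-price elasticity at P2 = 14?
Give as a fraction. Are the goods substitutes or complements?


dQ1/dP2 = -1
At P2 = 14: Q1 = 38 - 1*14 = 24
Exy = (dQ1/dP2)(P2/Q1) = -1 * 14 / 24 = -7/12
Since Exy < 0, the goods are complements.

-7/12 (complements)


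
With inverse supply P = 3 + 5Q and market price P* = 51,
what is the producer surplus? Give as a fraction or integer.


Minimum supply price (at Q=0): P_min = 3
Quantity supplied at P* = 51:
Q* = (51 - 3)/5 = 48/5
PS = (1/2) * Q* * (P* - P_min)
PS = (1/2) * 48/5 * (51 - 3)
PS = (1/2) * 48/5 * 48 = 1152/5

1152/5


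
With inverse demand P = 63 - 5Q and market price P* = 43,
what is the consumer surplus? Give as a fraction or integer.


Maximum willingness to pay (at Q=0): P_max = 63
Quantity demanded at P* = 43:
Q* = (63 - 43)/5 = 4
CS = (1/2) * Q* * (P_max - P*)
CS = (1/2) * 4 * (63 - 43)
CS = (1/2) * 4 * 20 = 40

40


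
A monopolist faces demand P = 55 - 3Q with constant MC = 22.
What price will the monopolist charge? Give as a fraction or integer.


MR = 55 - 6Q
Set MR = MC: 55 - 6Q = 22
Q* = 11/2
Substitute into demand:
P* = 55 - 3*11/2 = 77/2

77/2


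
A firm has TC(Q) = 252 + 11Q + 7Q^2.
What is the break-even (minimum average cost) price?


AC(Q) = 252/Q + 11 + 7Q
To minimize: dAC/dQ = -252/Q^2 + 7 = 0
Q^2 = 252/7 = 36
Q* = 6
Min AC = 252/6 + 11 + 7*6
Min AC = 42 + 11 + 42 = 95

95


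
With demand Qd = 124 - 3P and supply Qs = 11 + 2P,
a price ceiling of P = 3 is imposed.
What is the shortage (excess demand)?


At P = 3:
Qd = 124 - 3*3 = 115
Qs = 11 + 2*3 = 17
Shortage = Qd - Qs = 115 - 17 = 98

98


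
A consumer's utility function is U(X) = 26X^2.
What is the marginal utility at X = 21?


MU = dU/dX = 26*2*X^(2-1)
MU = 52*X^1
At X = 21:
MU = 52 * 21^1
MU = 52 * 21 = 1092

1092


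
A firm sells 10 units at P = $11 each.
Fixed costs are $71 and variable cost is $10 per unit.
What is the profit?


Total Revenue = P * Q = 11 * 10 = $110
Total Cost = FC + VC*Q = 71 + 10*10 = $171
Profit = TR - TC = 110 - 171 = $-61

$-61


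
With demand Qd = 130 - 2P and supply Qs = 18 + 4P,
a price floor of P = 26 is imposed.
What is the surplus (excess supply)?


At P = 26:
Qd = 130 - 2*26 = 78
Qs = 18 + 4*26 = 122
Surplus = Qs - Qd = 122 - 78 = 44

44


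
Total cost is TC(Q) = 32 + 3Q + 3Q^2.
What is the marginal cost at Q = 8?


MC = dTC/dQ = 3 + 2*3*Q
At Q = 8:
MC = 3 + 6*8
MC = 3 + 48 = 51

51


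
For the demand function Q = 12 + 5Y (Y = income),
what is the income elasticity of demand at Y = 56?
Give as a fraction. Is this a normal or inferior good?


dQ/dY = 5
At Y = 56: Q = 12 + 5*56 = 292
Ey = (dQ/dY)(Y/Q) = 5 * 56 / 292 = 70/73
Since Ey > 0, this is a normal good.

70/73 (normal good)


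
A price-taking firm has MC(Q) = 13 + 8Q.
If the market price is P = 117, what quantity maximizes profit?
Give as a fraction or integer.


In perfect competition, profit is maximized where P = MC.
117 = 13 + 8Q
104 = 8Q
Q* = 104/8 = 13

13


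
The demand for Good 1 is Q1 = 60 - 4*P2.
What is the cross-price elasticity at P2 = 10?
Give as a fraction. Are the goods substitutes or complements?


dQ1/dP2 = -4
At P2 = 10: Q1 = 60 - 4*10 = 20
Exy = (dQ1/dP2)(P2/Q1) = -4 * 10 / 20 = -2
Since Exy < 0, the goods are complements.

-2 (complements)


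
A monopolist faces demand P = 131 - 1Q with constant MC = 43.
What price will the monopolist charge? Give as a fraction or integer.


MR = 131 - 2Q
Set MR = MC: 131 - 2Q = 43
Q* = 44
Substitute into demand:
P* = 131 - 1*44 = 87

87


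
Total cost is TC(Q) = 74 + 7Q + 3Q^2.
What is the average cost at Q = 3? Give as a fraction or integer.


TC(3) = 74 + 7*3 + 3*3^2
TC(3) = 74 + 21 + 27 = 122
AC = TC/Q = 122/3 = 122/3

122/3


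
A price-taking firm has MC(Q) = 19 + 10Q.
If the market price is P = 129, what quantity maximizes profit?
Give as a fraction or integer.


In perfect competition, profit is maximized where P = MC.
129 = 19 + 10Q
110 = 10Q
Q* = 110/10 = 11

11


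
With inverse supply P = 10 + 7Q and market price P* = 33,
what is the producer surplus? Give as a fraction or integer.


Minimum supply price (at Q=0): P_min = 10
Quantity supplied at P* = 33:
Q* = (33 - 10)/7 = 23/7
PS = (1/2) * Q* * (P* - P_min)
PS = (1/2) * 23/7 * (33 - 10)
PS = (1/2) * 23/7 * 23 = 529/14

529/14


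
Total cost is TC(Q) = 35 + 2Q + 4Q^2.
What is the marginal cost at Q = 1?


MC = dTC/dQ = 2 + 2*4*Q
At Q = 1:
MC = 2 + 8*1
MC = 2 + 8 = 10

10


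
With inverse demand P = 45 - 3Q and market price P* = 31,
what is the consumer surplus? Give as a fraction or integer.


Maximum willingness to pay (at Q=0): P_max = 45
Quantity demanded at P* = 31:
Q* = (45 - 31)/3 = 14/3
CS = (1/2) * Q* * (P_max - P*)
CS = (1/2) * 14/3 * (45 - 31)
CS = (1/2) * 14/3 * 14 = 98/3

98/3


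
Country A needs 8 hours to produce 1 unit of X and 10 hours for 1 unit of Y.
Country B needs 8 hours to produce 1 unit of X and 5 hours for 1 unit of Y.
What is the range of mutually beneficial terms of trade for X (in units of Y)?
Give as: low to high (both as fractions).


Opportunity cost of X for Country A = hours_X / hours_Y = 8/10 = 4/5 units of Y
Opportunity cost of X for Country B = hours_X / hours_Y = 8/5 = 8/5 units of Y
Terms of trade must be between the two opportunity costs.
Range: 4/5 to 8/5

4/5 to 8/5


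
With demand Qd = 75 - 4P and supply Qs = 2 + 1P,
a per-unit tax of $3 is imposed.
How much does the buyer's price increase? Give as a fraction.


With a per-unit tax, the buyer's price increase depends on relative slopes.
Supply slope: d = 1, Demand slope: b = 4
Buyer's price increase = d * tax / (b + d)
= 1 * 3 / (4 + 1)
= 3 / 5 = 3/5

3/5


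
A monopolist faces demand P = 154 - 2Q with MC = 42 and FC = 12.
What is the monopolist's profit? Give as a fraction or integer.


MR = MC: 154 - 4Q = 42
Q* = 28
P* = 154 - 2*28 = 98
Profit = (P* - MC)*Q* - FC
= (98 - 42)*28 - 12
= 56*28 - 12
= 1568 - 12 = 1556

1556


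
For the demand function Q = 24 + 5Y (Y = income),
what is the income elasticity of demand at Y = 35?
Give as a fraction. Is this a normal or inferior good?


dQ/dY = 5
At Y = 35: Q = 24 + 5*35 = 199
Ey = (dQ/dY)(Y/Q) = 5 * 35 / 199 = 175/199
Since Ey > 0, this is a normal good.

175/199 (normal good)


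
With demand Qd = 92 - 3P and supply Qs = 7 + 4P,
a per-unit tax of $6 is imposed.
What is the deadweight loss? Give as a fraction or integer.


Pre-tax equilibrium quantity: Q* = 389/7
Post-tax equilibrium quantity: Q_tax = 317/7
Reduction in quantity: Q* - Q_tax = 72/7
DWL = (1/2) * tax * (Q* - Q_tax)
DWL = (1/2) * 6 * 72/7 = 216/7

216/7


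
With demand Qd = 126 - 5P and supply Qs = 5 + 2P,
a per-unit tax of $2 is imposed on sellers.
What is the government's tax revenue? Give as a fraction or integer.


With tax on sellers, new supply: Qs' = 5 + 2(P - 2)
= 1 + 2P
New equilibrium quantity:
Q_new = 257/7
Tax revenue = tax * Q_new = 2 * 257/7 = 514/7

514/7


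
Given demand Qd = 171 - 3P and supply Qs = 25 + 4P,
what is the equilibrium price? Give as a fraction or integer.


At equilibrium, Qd = Qs.
171 - 3P = 25 + 4P
171 - 25 = 3P + 4P
146 = 7P
P* = 146/7 = 146/7

146/7


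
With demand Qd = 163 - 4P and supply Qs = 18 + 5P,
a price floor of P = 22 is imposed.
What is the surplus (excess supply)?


At P = 22:
Qd = 163 - 4*22 = 75
Qs = 18 + 5*22 = 128
Surplus = Qs - Qd = 128 - 75 = 53

53


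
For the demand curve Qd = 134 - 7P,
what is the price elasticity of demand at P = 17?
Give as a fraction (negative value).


dQ/dP = -7
At P = 17: Q = 134 - 7*17 = 15
E = (dQ/dP)(P/Q) = (-7)(17/15) = -119/15

-119/15


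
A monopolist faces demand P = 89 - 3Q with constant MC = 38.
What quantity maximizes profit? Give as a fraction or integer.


TR = P*Q = (89 - 3Q)Q = 89Q - 3Q^2
MR = dTR/dQ = 89 - 6Q
Set MR = MC:
89 - 6Q = 38
51 = 6Q
Q* = 51/6 = 17/2

17/2


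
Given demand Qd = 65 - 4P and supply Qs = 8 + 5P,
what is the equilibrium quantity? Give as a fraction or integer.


First find equilibrium price:
65 - 4P = 8 + 5P
P* = 57/9 = 19/3
Then substitute into demand:
Q* = 65 - 4 * 19/3 = 119/3

119/3


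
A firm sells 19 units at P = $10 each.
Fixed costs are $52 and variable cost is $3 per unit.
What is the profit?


Total Revenue = P * Q = 10 * 19 = $190
Total Cost = FC + VC*Q = 52 + 3*19 = $109
Profit = TR - TC = 190 - 109 = $81

$81


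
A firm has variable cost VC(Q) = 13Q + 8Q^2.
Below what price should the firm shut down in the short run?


AVC(Q) = VC(Q)/Q = 13 + 8Q
AVC is increasing in Q, so minimum AVC is at Q -> 0+.
Min AVC = 13
The firm should shut down if P < 13.

13


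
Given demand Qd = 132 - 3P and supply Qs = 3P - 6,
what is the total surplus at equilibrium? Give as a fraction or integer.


Find equilibrium: 132 - 3P = 3P - 6
132 + 6 = 6P
P* = 138/6 = 23
Q* = 3*23 - 6 = 63
Inverse demand: P = 44 - Q/3, so P_max = 44
Inverse supply: P = 2 + Q/3, so P_min = 2
CS = (1/2) * 63 * (44 - 23) = 1323/2
PS = (1/2) * 63 * (23 - 2) = 1323/2
TS = CS + PS = 1323/2 + 1323/2 = 1323

1323


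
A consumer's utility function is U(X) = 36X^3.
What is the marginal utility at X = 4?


MU = dU/dX = 36*3*X^(3-1)
MU = 108*X^2
At X = 4:
MU = 108 * 4^2
MU = 108 * 16 = 1728

1728


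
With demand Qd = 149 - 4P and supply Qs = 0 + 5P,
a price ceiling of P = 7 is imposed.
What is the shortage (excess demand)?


At P = 7:
Qd = 149 - 4*7 = 121
Qs = 0 + 5*7 = 35
Shortage = Qd - Qs = 121 - 35 = 86

86


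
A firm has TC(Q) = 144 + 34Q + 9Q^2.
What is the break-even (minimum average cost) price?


AC(Q) = 144/Q + 34 + 9Q
To minimize: dAC/dQ = -144/Q^2 + 9 = 0
Q^2 = 144/9 = 16
Q* = 4
Min AC = 144/4 + 34 + 9*4
Min AC = 36 + 34 + 36 = 106

106


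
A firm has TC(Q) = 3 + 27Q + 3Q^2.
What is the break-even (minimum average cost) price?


AC(Q) = 3/Q + 27 + 3Q
To minimize: dAC/dQ = -3/Q^2 + 3 = 0
Q^2 = 3/3 = 1
Q* = 1
Min AC = 3/1 + 27 + 3*1
Min AC = 3 + 27 + 3 = 33

33


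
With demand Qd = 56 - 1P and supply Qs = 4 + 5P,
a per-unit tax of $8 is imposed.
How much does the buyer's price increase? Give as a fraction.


With a per-unit tax, the buyer's price increase depends on relative slopes.
Supply slope: d = 5, Demand slope: b = 1
Buyer's price increase = d * tax / (b + d)
= 5 * 8 / (1 + 5)
= 40 / 6 = 20/3

20/3


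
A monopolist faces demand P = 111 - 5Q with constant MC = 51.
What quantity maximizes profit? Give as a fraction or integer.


TR = P*Q = (111 - 5Q)Q = 111Q - 5Q^2
MR = dTR/dQ = 111 - 10Q
Set MR = MC:
111 - 10Q = 51
60 = 10Q
Q* = 60/10 = 6

6


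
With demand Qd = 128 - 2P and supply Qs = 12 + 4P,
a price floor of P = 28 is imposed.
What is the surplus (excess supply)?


At P = 28:
Qd = 128 - 2*28 = 72
Qs = 12 + 4*28 = 124
Surplus = Qs - Qd = 124 - 72 = 52

52


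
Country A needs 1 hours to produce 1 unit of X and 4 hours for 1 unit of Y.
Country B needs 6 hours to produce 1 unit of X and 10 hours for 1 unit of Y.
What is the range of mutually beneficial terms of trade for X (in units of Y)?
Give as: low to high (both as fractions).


Opportunity cost of X for Country A = hours_X / hours_Y = 1/4 = 1/4 units of Y
Opportunity cost of X for Country B = hours_X / hours_Y = 6/10 = 3/5 units of Y
Terms of trade must be between the two opportunity costs.
Range: 1/4 to 3/5

1/4 to 3/5


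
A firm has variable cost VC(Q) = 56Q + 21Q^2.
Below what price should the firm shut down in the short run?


AVC(Q) = VC(Q)/Q = 56 + 21Q
AVC is increasing in Q, so minimum AVC is at Q -> 0+.
Min AVC = 56
The firm should shut down if P < 56.

56


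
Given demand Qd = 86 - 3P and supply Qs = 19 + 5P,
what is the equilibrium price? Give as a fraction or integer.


At equilibrium, Qd = Qs.
86 - 3P = 19 + 5P
86 - 19 = 3P + 5P
67 = 8P
P* = 67/8 = 67/8

67/8


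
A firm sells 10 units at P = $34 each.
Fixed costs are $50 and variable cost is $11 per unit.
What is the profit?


Total Revenue = P * Q = 34 * 10 = $340
Total Cost = FC + VC*Q = 50 + 11*10 = $160
Profit = TR - TC = 340 - 160 = $180

$180


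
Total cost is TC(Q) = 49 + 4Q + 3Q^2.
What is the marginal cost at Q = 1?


MC = dTC/dQ = 4 + 2*3*Q
At Q = 1:
MC = 4 + 6*1
MC = 4 + 6 = 10

10


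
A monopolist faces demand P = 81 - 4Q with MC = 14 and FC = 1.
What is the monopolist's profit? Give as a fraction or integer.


MR = MC: 81 - 8Q = 14
Q* = 67/8
P* = 81 - 4*67/8 = 95/2
Profit = (P* - MC)*Q* - FC
= (95/2 - 14)*67/8 - 1
= 67/2*67/8 - 1
= 4489/16 - 1 = 4473/16

4473/16


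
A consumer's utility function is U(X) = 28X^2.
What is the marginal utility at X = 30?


MU = dU/dX = 28*2*X^(2-1)
MU = 56*X^1
At X = 30:
MU = 56 * 30^1
MU = 56 * 30 = 1680

1680


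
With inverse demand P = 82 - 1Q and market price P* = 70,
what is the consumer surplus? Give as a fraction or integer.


Maximum willingness to pay (at Q=0): P_max = 82
Quantity demanded at P* = 70:
Q* = (82 - 70)/1 = 12
CS = (1/2) * Q* * (P_max - P*)
CS = (1/2) * 12 * (82 - 70)
CS = (1/2) * 12 * 12 = 72

72


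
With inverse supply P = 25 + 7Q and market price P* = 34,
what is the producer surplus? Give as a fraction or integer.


Minimum supply price (at Q=0): P_min = 25
Quantity supplied at P* = 34:
Q* = (34 - 25)/7 = 9/7
PS = (1/2) * Q* * (P* - P_min)
PS = (1/2) * 9/7 * (34 - 25)
PS = (1/2) * 9/7 * 9 = 81/14

81/14


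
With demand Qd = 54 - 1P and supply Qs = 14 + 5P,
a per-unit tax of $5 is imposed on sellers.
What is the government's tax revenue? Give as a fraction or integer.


With tax on sellers, new supply: Qs' = 14 + 5(P - 5)
= 5P - 11
New equilibrium quantity:
Q_new = 259/6
Tax revenue = tax * Q_new = 5 * 259/6 = 1295/6

1295/6


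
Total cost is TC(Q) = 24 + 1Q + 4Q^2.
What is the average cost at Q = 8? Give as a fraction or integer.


TC(8) = 24 + 1*8 + 4*8^2
TC(8) = 24 + 8 + 256 = 288
AC = TC/Q = 288/8 = 36

36


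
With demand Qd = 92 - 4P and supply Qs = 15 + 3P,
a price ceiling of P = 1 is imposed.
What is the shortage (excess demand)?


At P = 1:
Qd = 92 - 4*1 = 88
Qs = 15 + 3*1 = 18
Shortage = Qd - Qs = 88 - 18 = 70

70


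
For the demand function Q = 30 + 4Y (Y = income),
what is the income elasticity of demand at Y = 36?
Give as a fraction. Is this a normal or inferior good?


dQ/dY = 4
At Y = 36: Q = 30 + 4*36 = 174
Ey = (dQ/dY)(Y/Q) = 4 * 36 / 174 = 24/29
Since Ey > 0, this is a normal good.

24/29 (normal good)


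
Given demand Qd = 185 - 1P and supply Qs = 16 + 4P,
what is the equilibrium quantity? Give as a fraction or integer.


First find equilibrium price:
185 - 1P = 16 + 4P
P* = 169/5 = 169/5
Then substitute into demand:
Q* = 185 - 1 * 169/5 = 756/5

756/5


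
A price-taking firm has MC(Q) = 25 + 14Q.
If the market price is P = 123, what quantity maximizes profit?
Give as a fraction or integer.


In perfect competition, profit is maximized where P = MC.
123 = 25 + 14Q
98 = 14Q
Q* = 98/14 = 7

7


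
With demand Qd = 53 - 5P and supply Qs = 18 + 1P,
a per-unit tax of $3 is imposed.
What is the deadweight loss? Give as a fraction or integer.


Pre-tax equilibrium quantity: Q* = 143/6
Post-tax equilibrium quantity: Q_tax = 64/3
Reduction in quantity: Q* - Q_tax = 5/2
DWL = (1/2) * tax * (Q* - Q_tax)
DWL = (1/2) * 3 * 5/2 = 15/4

15/4


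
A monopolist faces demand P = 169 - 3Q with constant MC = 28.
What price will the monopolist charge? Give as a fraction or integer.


MR = 169 - 6Q
Set MR = MC: 169 - 6Q = 28
Q* = 47/2
Substitute into demand:
P* = 169 - 3*47/2 = 197/2

197/2


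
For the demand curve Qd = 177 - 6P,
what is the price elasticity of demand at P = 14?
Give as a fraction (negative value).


dQ/dP = -6
At P = 14: Q = 177 - 6*14 = 93
E = (dQ/dP)(P/Q) = (-6)(14/93) = -28/31

-28/31


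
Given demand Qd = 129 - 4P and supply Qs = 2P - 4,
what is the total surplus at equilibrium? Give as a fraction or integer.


Find equilibrium: 129 - 4P = 2P - 4
129 + 4 = 6P
P* = 133/6 = 133/6
Q* = 2*133/6 - 4 = 121/3
Inverse demand: P = 129/4 - Q/4, so P_max = 129/4
Inverse supply: P = 2 + Q/2, so P_min = 2
CS = (1/2) * 121/3 * (129/4 - 133/6) = 14641/72
PS = (1/2) * 121/3 * (133/6 - 2) = 14641/36
TS = CS + PS = 14641/72 + 14641/36 = 14641/24

14641/24


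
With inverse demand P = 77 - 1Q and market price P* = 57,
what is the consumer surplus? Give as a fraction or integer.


Maximum willingness to pay (at Q=0): P_max = 77
Quantity demanded at P* = 57:
Q* = (77 - 57)/1 = 20
CS = (1/2) * Q* * (P_max - P*)
CS = (1/2) * 20 * (77 - 57)
CS = (1/2) * 20 * 20 = 200

200


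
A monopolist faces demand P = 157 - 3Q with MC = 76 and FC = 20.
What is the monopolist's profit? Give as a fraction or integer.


MR = MC: 157 - 6Q = 76
Q* = 27/2
P* = 157 - 3*27/2 = 233/2
Profit = (P* - MC)*Q* - FC
= (233/2 - 76)*27/2 - 20
= 81/2*27/2 - 20
= 2187/4 - 20 = 2107/4

2107/4


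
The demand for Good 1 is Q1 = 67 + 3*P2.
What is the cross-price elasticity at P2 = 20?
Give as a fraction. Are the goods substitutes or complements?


dQ1/dP2 = 3
At P2 = 20: Q1 = 67 + 3*20 = 127
Exy = (dQ1/dP2)(P2/Q1) = 3 * 20 / 127 = 60/127
Since Exy > 0, the goods are substitutes.

60/127 (substitutes)


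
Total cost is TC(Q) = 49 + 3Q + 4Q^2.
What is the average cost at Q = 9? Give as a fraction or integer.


TC(9) = 49 + 3*9 + 4*9^2
TC(9) = 49 + 27 + 324 = 400
AC = TC/Q = 400/9 = 400/9

400/9


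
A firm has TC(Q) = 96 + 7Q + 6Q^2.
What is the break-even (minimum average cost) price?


AC(Q) = 96/Q + 7 + 6Q
To minimize: dAC/dQ = -96/Q^2 + 6 = 0
Q^2 = 96/6 = 16
Q* = 4
Min AC = 96/4 + 7 + 6*4
Min AC = 24 + 7 + 24 = 55

55


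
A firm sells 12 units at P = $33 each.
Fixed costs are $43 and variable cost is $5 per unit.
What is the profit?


Total Revenue = P * Q = 33 * 12 = $396
Total Cost = FC + VC*Q = 43 + 5*12 = $103
Profit = TR - TC = 396 - 103 = $293

$293


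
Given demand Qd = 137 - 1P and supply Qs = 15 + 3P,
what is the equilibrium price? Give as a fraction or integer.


At equilibrium, Qd = Qs.
137 - 1P = 15 + 3P
137 - 15 = 1P + 3P
122 = 4P
P* = 122/4 = 61/2

61/2


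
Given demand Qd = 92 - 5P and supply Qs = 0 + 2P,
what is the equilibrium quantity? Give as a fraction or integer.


First find equilibrium price:
92 - 5P = 0 + 2P
P* = 92/7 = 92/7
Then substitute into demand:
Q* = 92 - 5 * 92/7 = 184/7

184/7


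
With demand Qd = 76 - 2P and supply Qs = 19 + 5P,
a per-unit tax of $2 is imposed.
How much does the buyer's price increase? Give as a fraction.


With a per-unit tax, the buyer's price increase depends on relative slopes.
Supply slope: d = 5, Demand slope: b = 2
Buyer's price increase = d * tax / (b + d)
= 5 * 2 / (2 + 5)
= 10 / 7 = 10/7

10/7


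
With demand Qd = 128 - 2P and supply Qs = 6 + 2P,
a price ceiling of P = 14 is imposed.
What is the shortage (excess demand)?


At P = 14:
Qd = 128 - 2*14 = 100
Qs = 6 + 2*14 = 34
Shortage = Qd - Qs = 100 - 34 = 66

66


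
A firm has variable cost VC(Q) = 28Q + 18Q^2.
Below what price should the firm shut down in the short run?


AVC(Q) = VC(Q)/Q = 28 + 18Q
AVC is increasing in Q, so minimum AVC is at Q -> 0+.
Min AVC = 28
The firm should shut down if P < 28.

28


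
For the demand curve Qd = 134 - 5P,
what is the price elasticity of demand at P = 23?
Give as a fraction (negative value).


dQ/dP = -5
At P = 23: Q = 134 - 5*23 = 19
E = (dQ/dP)(P/Q) = (-5)(23/19) = -115/19

-115/19


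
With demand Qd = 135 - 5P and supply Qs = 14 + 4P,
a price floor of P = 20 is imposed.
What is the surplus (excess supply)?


At P = 20:
Qd = 135 - 5*20 = 35
Qs = 14 + 4*20 = 94
Surplus = Qs - Qd = 94 - 35 = 59

59


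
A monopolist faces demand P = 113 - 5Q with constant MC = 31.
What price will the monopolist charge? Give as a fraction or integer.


MR = 113 - 10Q
Set MR = MC: 113 - 10Q = 31
Q* = 41/5
Substitute into demand:
P* = 113 - 5*41/5 = 72

72


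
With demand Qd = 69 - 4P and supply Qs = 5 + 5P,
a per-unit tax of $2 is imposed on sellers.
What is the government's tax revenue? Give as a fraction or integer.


With tax on sellers, new supply: Qs' = 5 + 5(P - 2)
= 5P - 5
New equilibrium quantity:
Q_new = 325/9
Tax revenue = tax * Q_new = 2 * 325/9 = 650/9

650/9


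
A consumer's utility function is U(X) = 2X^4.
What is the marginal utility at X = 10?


MU = dU/dX = 2*4*X^(4-1)
MU = 8*X^3
At X = 10:
MU = 8 * 10^3
MU = 8 * 1000 = 8000

8000


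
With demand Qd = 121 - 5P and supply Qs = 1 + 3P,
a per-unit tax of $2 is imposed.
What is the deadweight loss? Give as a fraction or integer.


Pre-tax equilibrium quantity: Q* = 46
Post-tax equilibrium quantity: Q_tax = 169/4
Reduction in quantity: Q* - Q_tax = 15/4
DWL = (1/2) * tax * (Q* - Q_tax)
DWL = (1/2) * 2 * 15/4 = 15/4

15/4


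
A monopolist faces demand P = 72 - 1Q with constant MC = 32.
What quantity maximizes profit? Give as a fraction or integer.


TR = P*Q = (72 - 1Q)Q = 72Q - 1Q^2
MR = dTR/dQ = 72 - 2Q
Set MR = MC:
72 - 2Q = 32
40 = 2Q
Q* = 40/2 = 20

20


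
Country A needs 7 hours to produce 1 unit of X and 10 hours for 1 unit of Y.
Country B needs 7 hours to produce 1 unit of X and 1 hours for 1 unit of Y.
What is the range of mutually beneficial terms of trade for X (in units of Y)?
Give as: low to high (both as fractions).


Opportunity cost of X for Country A = hours_X / hours_Y = 7/10 = 7/10 units of Y
Opportunity cost of X for Country B = hours_X / hours_Y = 7/1 = 7 units of Y
Terms of trade must be between the two opportunity costs.
Range: 7/10 to 7

7/10 to 7


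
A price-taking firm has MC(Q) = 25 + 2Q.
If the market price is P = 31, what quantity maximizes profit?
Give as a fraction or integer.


In perfect competition, profit is maximized where P = MC.
31 = 25 + 2Q
6 = 2Q
Q* = 6/2 = 3

3


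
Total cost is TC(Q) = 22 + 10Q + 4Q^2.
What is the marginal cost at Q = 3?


MC = dTC/dQ = 10 + 2*4*Q
At Q = 3:
MC = 10 + 8*3
MC = 10 + 24 = 34

34


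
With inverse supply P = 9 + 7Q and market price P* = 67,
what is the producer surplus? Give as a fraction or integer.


Minimum supply price (at Q=0): P_min = 9
Quantity supplied at P* = 67:
Q* = (67 - 9)/7 = 58/7
PS = (1/2) * Q* * (P* - P_min)
PS = (1/2) * 58/7 * (67 - 9)
PS = (1/2) * 58/7 * 58 = 1682/7

1682/7


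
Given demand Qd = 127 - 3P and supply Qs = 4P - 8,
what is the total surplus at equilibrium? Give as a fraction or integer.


Find equilibrium: 127 - 3P = 4P - 8
127 + 8 = 7P
P* = 135/7 = 135/7
Q* = 4*135/7 - 8 = 484/7
Inverse demand: P = 127/3 - Q/3, so P_max = 127/3
Inverse supply: P = 2 + Q/4, so P_min = 2
CS = (1/2) * 484/7 * (127/3 - 135/7) = 117128/147
PS = (1/2) * 484/7 * (135/7 - 2) = 29282/49
TS = CS + PS = 117128/147 + 29282/49 = 29282/21

29282/21


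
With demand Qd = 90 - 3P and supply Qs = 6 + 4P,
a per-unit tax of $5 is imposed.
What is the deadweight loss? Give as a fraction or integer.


Pre-tax equilibrium quantity: Q* = 54
Post-tax equilibrium quantity: Q_tax = 318/7
Reduction in quantity: Q* - Q_tax = 60/7
DWL = (1/2) * tax * (Q* - Q_tax)
DWL = (1/2) * 5 * 60/7 = 150/7

150/7


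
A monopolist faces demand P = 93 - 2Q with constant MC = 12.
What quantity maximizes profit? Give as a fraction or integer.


TR = P*Q = (93 - 2Q)Q = 93Q - 2Q^2
MR = dTR/dQ = 93 - 4Q
Set MR = MC:
93 - 4Q = 12
81 = 4Q
Q* = 81/4 = 81/4

81/4


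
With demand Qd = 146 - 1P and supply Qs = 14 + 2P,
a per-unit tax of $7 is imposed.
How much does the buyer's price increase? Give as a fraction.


With a per-unit tax, the buyer's price increase depends on relative slopes.
Supply slope: d = 2, Demand slope: b = 1
Buyer's price increase = d * tax / (b + d)
= 2 * 7 / (1 + 2)
= 14 / 3 = 14/3

14/3


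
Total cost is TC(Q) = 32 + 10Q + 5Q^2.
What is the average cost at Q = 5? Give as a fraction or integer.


TC(5) = 32 + 10*5 + 5*5^2
TC(5) = 32 + 50 + 125 = 207
AC = TC/Q = 207/5 = 207/5

207/5


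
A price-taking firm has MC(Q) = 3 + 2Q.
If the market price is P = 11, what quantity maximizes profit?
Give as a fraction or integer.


In perfect competition, profit is maximized where P = MC.
11 = 3 + 2Q
8 = 2Q
Q* = 8/2 = 4

4


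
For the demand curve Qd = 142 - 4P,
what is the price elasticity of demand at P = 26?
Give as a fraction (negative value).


dQ/dP = -4
At P = 26: Q = 142 - 4*26 = 38
E = (dQ/dP)(P/Q) = (-4)(26/38) = -52/19

-52/19


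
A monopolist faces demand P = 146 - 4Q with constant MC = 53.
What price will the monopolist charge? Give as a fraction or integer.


MR = 146 - 8Q
Set MR = MC: 146 - 8Q = 53
Q* = 93/8
Substitute into demand:
P* = 146 - 4*93/8 = 199/2

199/2


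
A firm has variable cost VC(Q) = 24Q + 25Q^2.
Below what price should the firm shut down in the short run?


AVC(Q) = VC(Q)/Q = 24 + 25Q
AVC is increasing in Q, so minimum AVC is at Q -> 0+.
Min AVC = 24
The firm should shut down if P < 24.

24


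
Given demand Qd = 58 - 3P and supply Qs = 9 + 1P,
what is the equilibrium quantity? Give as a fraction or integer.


First find equilibrium price:
58 - 3P = 9 + 1P
P* = 49/4 = 49/4
Then substitute into demand:
Q* = 58 - 3 * 49/4 = 85/4

85/4


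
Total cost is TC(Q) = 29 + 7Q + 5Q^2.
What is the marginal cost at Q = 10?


MC = dTC/dQ = 7 + 2*5*Q
At Q = 10:
MC = 7 + 10*10
MC = 7 + 100 = 107

107


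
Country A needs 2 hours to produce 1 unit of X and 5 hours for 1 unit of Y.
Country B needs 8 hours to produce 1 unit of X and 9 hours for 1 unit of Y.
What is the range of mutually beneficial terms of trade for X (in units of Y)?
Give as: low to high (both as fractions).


Opportunity cost of X for Country A = hours_X / hours_Y = 2/5 = 2/5 units of Y
Opportunity cost of X for Country B = hours_X / hours_Y = 8/9 = 8/9 units of Y
Terms of trade must be between the two opportunity costs.
Range: 2/5 to 8/9

2/5 to 8/9


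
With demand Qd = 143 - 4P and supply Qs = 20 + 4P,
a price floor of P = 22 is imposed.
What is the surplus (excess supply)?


At P = 22:
Qd = 143 - 4*22 = 55
Qs = 20 + 4*22 = 108
Surplus = Qs - Qd = 108 - 55 = 53

53


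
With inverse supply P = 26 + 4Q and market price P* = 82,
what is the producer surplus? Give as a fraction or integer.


Minimum supply price (at Q=0): P_min = 26
Quantity supplied at P* = 82:
Q* = (82 - 26)/4 = 14
PS = (1/2) * Q* * (P* - P_min)
PS = (1/2) * 14 * (82 - 26)
PS = (1/2) * 14 * 56 = 392

392


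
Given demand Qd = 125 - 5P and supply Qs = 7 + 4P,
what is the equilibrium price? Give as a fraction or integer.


At equilibrium, Qd = Qs.
125 - 5P = 7 + 4P
125 - 7 = 5P + 4P
118 = 9P
P* = 118/9 = 118/9

118/9


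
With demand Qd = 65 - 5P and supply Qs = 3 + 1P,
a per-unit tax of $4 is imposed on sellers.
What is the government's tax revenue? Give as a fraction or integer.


With tax on sellers, new supply: Qs' = 3 + 1(P - 4)
= 1P - 1
New equilibrium quantity:
Q_new = 10
Tax revenue = tax * Q_new = 4 * 10 = 40

40


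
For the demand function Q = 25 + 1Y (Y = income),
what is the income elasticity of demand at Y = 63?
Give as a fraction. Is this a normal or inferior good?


dQ/dY = 1
At Y = 63: Q = 25 + 1*63 = 88
Ey = (dQ/dY)(Y/Q) = 1 * 63 / 88 = 63/88
Since Ey > 0, this is a normal good.

63/88 (normal good)


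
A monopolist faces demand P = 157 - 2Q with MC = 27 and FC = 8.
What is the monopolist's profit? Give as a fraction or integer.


MR = MC: 157 - 4Q = 27
Q* = 65/2
P* = 157 - 2*65/2 = 92
Profit = (P* - MC)*Q* - FC
= (92 - 27)*65/2 - 8
= 65*65/2 - 8
= 4225/2 - 8 = 4209/2

4209/2


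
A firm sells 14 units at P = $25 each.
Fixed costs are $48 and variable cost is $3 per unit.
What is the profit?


Total Revenue = P * Q = 25 * 14 = $350
Total Cost = FC + VC*Q = 48 + 3*14 = $90
Profit = TR - TC = 350 - 90 = $260

$260


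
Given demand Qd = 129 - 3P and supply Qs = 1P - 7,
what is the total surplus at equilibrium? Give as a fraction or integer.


Find equilibrium: 129 - 3P = 1P - 7
129 + 7 = 4P
P* = 136/4 = 34
Q* = 1*34 - 7 = 27
Inverse demand: P = 43 - Q/3, so P_max = 43
Inverse supply: P = 7 + Q/1, so P_min = 7
CS = (1/2) * 27 * (43 - 34) = 243/2
PS = (1/2) * 27 * (34 - 7) = 729/2
TS = CS + PS = 243/2 + 729/2 = 486

486


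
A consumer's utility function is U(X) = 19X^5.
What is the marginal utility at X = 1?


MU = dU/dX = 19*5*X^(5-1)
MU = 95*X^4
At X = 1:
MU = 95 * 1^4
MU = 95 * 1 = 95

95


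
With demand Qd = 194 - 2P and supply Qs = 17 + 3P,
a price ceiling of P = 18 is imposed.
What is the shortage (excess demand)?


At P = 18:
Qd = 194 - 2*18 = 158
Qs = 17 + 3*18 = 71
Shortage = Qd - Qs = 158 - 71 = 87

87


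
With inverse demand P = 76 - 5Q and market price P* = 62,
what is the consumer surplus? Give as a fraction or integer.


Maximum willingness to pay (at Q=0): P_max = 76
Quantity demanded at P* = 62:
Q* = (76 - 62)/5 = 14/5
CS = (1/2) * Q* * (P_max - P*)
CS = (1/2) * 14/5 * (76 - 62)
CS = (1/2) * 14/5 * 14 = 98/5

98/5


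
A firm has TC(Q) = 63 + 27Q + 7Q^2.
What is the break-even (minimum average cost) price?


AC(Q) = 63/Q + 27 + 7Q
To minimize: dAC/dQ = -63/Q^2 + 7 = 0
Q^2 = 63/7 = 9
Q* = 3
Min AC = 63/3 + 27 + 7*3
Min AC = 21 + 27 + 21 = 69

69


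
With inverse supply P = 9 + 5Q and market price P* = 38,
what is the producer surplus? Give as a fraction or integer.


Minimum supply price (at Q=0): P_min = 9
Quantity supplied at P* = 38:
Q* = (38 - 9)/5 = 29/5
PS = (1/2) * Q* * (P* - P_min)
PS = (1/2) * 29/5 * (38 - 9)
PS = (1/2) * 29/5 * 29 = 841/10

841/10


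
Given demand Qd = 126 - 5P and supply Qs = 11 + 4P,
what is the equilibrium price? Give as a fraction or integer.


At equilibrium, Qd = Qs.
126 - 5P = 11 + 4P
126 - 11 = 5P + 4P
115 = 9P
P* = 115/9 = 115/9

115/9
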